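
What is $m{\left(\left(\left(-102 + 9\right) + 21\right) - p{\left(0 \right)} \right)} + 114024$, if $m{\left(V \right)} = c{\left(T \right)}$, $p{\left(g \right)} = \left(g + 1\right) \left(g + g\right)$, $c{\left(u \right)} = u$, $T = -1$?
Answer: $114023$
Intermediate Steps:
$p{\left(g \right)} = 2 g \left(1 + g\right)$ ($p{\left(g \right)} = \left(1 + g\right) 2 g = 2 g \left(1 + g\right)$)
$m{\left(V \right)} = -1$
$m{\left(\left(\left(-102 + 9\right) + 21\right) - p{\left(0 \right)} \right)} + 114024 = -1 + 114024 = 114023$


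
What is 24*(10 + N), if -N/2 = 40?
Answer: -1680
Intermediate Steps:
N = -80 (N = -2*40 = -80)
24*(10 + N) = 24*(10 - 80) = 24*(-70) = -1680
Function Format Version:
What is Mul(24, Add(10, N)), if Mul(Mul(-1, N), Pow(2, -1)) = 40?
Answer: -1680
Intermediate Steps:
N = -80 (N = Mul(-2, 40) = -80)
Mul(24, Add(10, N)) = Mul(24, Add(10, -80)) = Mul(24, -70) = -1680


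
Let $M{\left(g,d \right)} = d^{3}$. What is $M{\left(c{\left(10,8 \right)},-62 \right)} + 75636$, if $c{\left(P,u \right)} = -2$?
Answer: $-162692$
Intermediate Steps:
$M{\left(c{\left(10,8 \right)},-62 \right)} + 75636 = \left(-62\right)^{3} + 75636 = -238328 + 75636 = -162692$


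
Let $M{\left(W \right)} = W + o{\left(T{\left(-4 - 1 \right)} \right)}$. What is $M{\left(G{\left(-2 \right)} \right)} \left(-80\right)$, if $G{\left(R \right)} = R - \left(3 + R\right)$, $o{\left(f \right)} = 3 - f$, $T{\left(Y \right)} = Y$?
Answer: $-400$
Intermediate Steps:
$G{\left(R \right)} = -3$
$M{\left(W \right)} = 8 + W$ ($M{\left(W \right)} = W + \left(3 - \left(-4 - 1\right)\right) = W + \left(3 - -5\right) = W + \left(3 + 5\right) = W + 8 = 8 + W$)
$M{\left(G{\left(-2 \right)} \right)} \left(-80\right) = \left(8 - 3\right) \left(-80\right) = 5 \left(-80\right) = -400$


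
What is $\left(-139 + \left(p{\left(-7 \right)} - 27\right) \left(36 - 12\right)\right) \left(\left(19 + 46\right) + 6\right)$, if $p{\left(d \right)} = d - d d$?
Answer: $-151301$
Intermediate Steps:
$p{\left(d \right)} = d - d^{2}$
$\left(-139 + \left(p{\left(-7 \right)} - 27\right) \left(36 - 12\right)\right) \left(\left(19 + 46\right) + 6\right) = \left(-139 + \left(- 7 \left(1 - -7\right) - 27\right) \left(36 - 12\right)\right) \left(\left(19 + 46\right) + 6\right) = \left(-139 + \left(- 7 \left(1 + 7\right) - 27\right) 24\right) \left(65 + 6\right) = \left(-139 + \left(\left(-7\right) 8 - 27\right) 24\right) 71 = \left(-139 + \left(-56 - 27\right) 24\right) 71 = \left(-139 - 1992\right) 71 = \left(-2131\right) 71 = -151301$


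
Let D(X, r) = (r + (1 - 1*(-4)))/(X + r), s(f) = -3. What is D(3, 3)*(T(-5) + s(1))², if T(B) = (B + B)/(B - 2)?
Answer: 484/147 ≈ 3.2925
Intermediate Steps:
T(B) = 2*B/(-2 + B) (T(B) = (2*B)/(-2 + B) = 2*B/(-2 + B))
D(X, r) = (5 + r)/(X + r) (D(X, r) = (r + (1 + 4))/(X + r) = (r + 5)/(X + r) = (5 + r)/(X + r))
D(3, 3)*(T(-5) + s(1))² = ((5 + 3)/(3 + 3))*(2*(-5)/(-2 - 5) - 3)² = (8/6)*(2*(-5)/(-7) - 3)² = ((⅙)*8)*(2*(-5)*(-⅐) - 3)² = 4*(10/7 - 3)²/3 = 4*(-11/7)²/3 = (4/3)*(121/49) = 484/147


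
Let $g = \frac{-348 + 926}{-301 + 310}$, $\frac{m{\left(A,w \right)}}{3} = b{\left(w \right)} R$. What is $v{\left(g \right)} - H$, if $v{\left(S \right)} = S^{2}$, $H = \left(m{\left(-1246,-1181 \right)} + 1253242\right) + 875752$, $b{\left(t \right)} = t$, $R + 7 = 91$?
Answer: $- \frac{148007858}{81} \approx -1.8273 \cdot 10^{6}$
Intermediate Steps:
$R = 84$ ($R = -7 + 91 = 84$)
$m{\left(A,w \right)} = 252 w$ ($m{\left(A,w \right)} = 3 w 84 = 3 \cdot 84 w = 252 w$)
$H = 1831382$ ($H = \left(252 \left(-1181\right) + 1253242\right) + 875752 = \left(-297612 + 1253242\right) + 875752 = 955630 + 875752 = 1831382$)
$g = \frac{578}{9} \approx 64.222$
$v{\left(g \right)} - H = \left(\frac{578}{9}\right)^{2} - 1831382 = \frac{334084}{81} - 1831382 = - \frac{148007858}{81}$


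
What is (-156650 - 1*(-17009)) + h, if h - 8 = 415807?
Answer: 276174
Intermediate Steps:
h = 415815 (h = 8 + 415807 = 415815)
(-156650 - 1*(-17009)) + h = (-156650 - 1*(-17009)) + 415815 = (-156650 + 17009) + 415815 = -139641 + 415815 = 276174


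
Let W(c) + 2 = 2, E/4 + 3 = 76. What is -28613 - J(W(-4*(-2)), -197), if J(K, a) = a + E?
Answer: -28708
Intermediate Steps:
E = 292 (E = -12 + 4*76 = -12 + 304 = 292)
W(c) = 0 (W(c) = -2 + 2 = 0)
J(K, a) = 292 + a (J(K, a) = a + 292 = 292 + a)
-28613 - J(W(-4*(-2)), -197) = -28613 - (292 - 197) = -28613 - 1*95 = -28613 - 95 = -28708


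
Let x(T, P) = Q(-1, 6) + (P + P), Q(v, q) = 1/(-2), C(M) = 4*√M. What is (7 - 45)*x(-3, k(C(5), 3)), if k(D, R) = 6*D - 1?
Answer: 95 - 1824*√5 ≈ -3983.6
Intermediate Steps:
Q(v, q) = -½
k(D, R) = -1 + 6*D
x(T, P) = -½ + 2*P (x(T, P) = -½ + (P + P) = -½ + 2*P)
(7 - 45)*x(-3, k(C(5), 3)) = (7 - 45)*(-½ + 2*(-1 + 6*(4*√5))) = -38*(-½ + 2*(-1 + 24*√5)) = -38*(-½ + (-2 + 48*√5)) = -38*(-5/2 + 48*√5) = 95 - 1824*√5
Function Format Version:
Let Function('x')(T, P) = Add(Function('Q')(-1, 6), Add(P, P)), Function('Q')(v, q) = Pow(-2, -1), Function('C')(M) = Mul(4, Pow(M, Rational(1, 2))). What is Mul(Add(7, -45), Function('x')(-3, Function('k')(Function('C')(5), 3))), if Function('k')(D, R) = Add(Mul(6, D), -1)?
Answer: Add(95, Mul(-1824, Pow(5, Rational(1, 2)))) ≈ -3983.6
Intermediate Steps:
Function('Q')(v, q) = Rational(-1, 2)
Function('k')(D, R) = Add(-1, Mul(6, D))
Function('x')(T, P) = Add(Rational(-1, 2), Mul(2, P)) (Function('x')(T, P) = Add(Rational(-1, 2), Add(P, P)) = Add(Rational(-1, 2), Mul(2, P)))
Mul(Add(7, -45), Function('x')(-3, Function('k')(Function('C')(5), 3))) = Mul(Add(7, -45), Add(Rational(-1, 2), Mul(2, Add(-1, Mul(6, Mul(4, Pow(5, Rational(1, 2)))))))) = Mul(-38, Add(Rational(-1, 2), Mul(2, Add(-1, Mul(24, Pow(5, Rational(1, 2))))))) = Mul(-38, Add(Rational(-1, 2), Add(-2, Mul(48, Pow(5, Rational(1, 2)))))) = Mul(-38, Add(Rational(-5, 2), Mul(48, Pow(5, Rational(1, 2))))) = Add(95, Mul(-1824, Pow(5, Rational(1, 2))))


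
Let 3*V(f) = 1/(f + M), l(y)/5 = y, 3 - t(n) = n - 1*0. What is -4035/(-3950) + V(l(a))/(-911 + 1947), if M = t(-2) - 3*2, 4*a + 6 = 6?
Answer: 1253683/1227660 ≈ 1.0212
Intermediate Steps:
t(n) = 3 - n (t(n) = 3 - (n - 1*0) = 3 - (n + 0) = 3 - n)
a = 0 (a = -3/2 + (¼)*6 = -3/2 + 3/2 = 0)
l(y) = 5*y
M = -1 (M = (3 - 1*(-2)) - 3*2 = (3 + 2) - 6 = 5 - 6 = -1)
V(f) = 1/(3*(-1 + f)) (V(f) = 1/(3*(f - 1)) = 1/(3*(-1 + f)))
-4035/(-3950) + V(l(a))/(-911 + 1947) = -4035/(-3950) + (1/(3*(-1 + 5*0)))/(-911 + 1947) = -4035*(-1/3950) + (1/(3*(-1 + 0)))/1036 = 807/790 + ((⅓)/(-1))*(1/1036) = 807/790 + ((⅓)*(-1))*(1/1036) = 807/790 - ⅓*1/1036 = 807/790 - 1/3108 = 1253683/1227660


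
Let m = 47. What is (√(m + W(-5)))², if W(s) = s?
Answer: 42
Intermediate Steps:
(√(m + W(-5)))² = (√(47 - 5))² = (√42)² = 42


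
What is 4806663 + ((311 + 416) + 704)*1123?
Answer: 6413676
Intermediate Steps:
4806663 + ((311 + 416) + 704)*1123 = 4806663 + (727 + 704)*1123 = 4806663 + 1431*1123 = 4806663 + 1607013 = 6413676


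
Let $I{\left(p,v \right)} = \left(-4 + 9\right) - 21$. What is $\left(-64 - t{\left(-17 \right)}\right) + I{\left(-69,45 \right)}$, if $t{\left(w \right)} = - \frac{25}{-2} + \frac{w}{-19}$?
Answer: $- \frac{3549}{38} \approx -93.395$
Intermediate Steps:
$t{\left(w \right)} = \frac{25}{2} - \frac{w}{19}$ ($t{\left(w \right)} = \left(-25\right) \left(- \frac{1}{2}\right) + w \left(- \frac{1}{19}\right) = \frac{25}{2} - \frac{w}{19}$)
$I{\left(p,v \right)} = -16$ ($I{\left(p,v \right)} = 5 - 21 = -16$)
$\left(-64 - t{\left(-17 \right)}\right) + I{\left(-69,45 \right)} = \left(-64 - \left(\frac{25}{2} - - \frac{17}{19}\right)\right) - 16 = \left(-64 - \left(\frac{25}{2} + \frac{17}{19}\right)\right) - 16 = \left(-64 - \frac{509}{38}\right) - 16 = - \frac{2941}{38} - 16 = - \frac{3549}{38}$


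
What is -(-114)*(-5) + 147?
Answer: -423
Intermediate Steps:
-(-114)*(-5) + 147 = -38*15 + 147 = -570 + 147 = -423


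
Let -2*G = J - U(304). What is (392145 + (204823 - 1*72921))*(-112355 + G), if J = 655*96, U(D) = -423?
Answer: -150932348611/2 ≈ -7.5466e+10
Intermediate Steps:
J = 62880
G = -63303/2 (G = -(62880 - 1*(-423))/2 = -(62880 + 423)/2 = -1/2*63303 = -63303/2 ≈ -31652.)
(392145 + (204823 - 1*72921))*(-112355 + G) = (392145 + (204823 - 1*72921))*(-112355 - 63303/2) = (392145 + (204823 - 72921))*(-288013/2) = (392145 + 131902)*(-288013/2) = 524047*(-288013/2) = -150932348611/2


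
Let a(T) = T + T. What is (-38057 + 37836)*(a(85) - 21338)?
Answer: 4678128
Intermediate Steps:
a(T) = 2*T
(-38057 + 37836)*(a(85) - 21338) = (-38057 + 37836)*(2*85 - 21338) = -221*(170 - 21338) = -221*(-21168) = 4678128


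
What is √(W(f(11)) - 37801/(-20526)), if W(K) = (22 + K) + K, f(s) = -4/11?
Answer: √9738458070/20526 ≈ 4.8077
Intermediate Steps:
f(s) = -4/11 (f(s) = -4*1/11 = -4/11)
W(K) = 22 + 2*K
√(W(f(11)) - 37801/(-20526)) = √((22 + 2*(-4/11)) - 37801/(-20526)) = √((22 - 8/11) - 37801*(-1/20526)) = √(234/11 + 37801/20526) = √(474445/20526) = √9738458070/20526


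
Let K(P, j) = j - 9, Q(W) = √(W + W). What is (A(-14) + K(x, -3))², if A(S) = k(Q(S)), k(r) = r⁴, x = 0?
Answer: 595984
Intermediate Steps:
Q(W) = √2*√W (Q(W) = √(2*W) = √2*√W)
K(P, j) = -9 + j
A(S) = 4*S² (A(S) = (√2*√S)⁴ = 4*S²)
(A(-14) + K(x, -3))² = (4*(-14)² + (-9 - 3))² = (4*196 - 12)² = (784 - 12)² = 772² = 595984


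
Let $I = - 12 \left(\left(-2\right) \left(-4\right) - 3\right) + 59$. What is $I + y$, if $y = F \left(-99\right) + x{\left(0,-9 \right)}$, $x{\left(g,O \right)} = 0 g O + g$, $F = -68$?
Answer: $6731$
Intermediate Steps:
$x{\left(g,O \right)} = g$ ($x{\left(g,O \right)} = 0 O + g = 0 + g = g$)
$y = 6732$ ($y = \left(-68\right) \left(-99\right) + 0 = 6732 + 0 = 6732$)
$I = -1$ ($I = - 12 \left(8 - 3\right) + 59 = \left(-12\right) 5 + 59 = -60 + 59 = -1$)
$I + y = -1 + 6732 = 6731$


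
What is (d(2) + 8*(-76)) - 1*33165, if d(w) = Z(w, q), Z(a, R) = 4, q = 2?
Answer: -33769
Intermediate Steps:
d(w) = 4
(d(2) + 8*(-76)) - 1*33165 = (4 + 8*(-76)) - 1*33165 = (4 - 608) - 33165 = -604 - 33165 = -33769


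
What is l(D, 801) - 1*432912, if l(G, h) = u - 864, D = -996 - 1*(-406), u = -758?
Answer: -434534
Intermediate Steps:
D = -590 (D = -996 + 406 = -590)
l(G, h) = -1622 (l(G, h) = -758 - 864 = -1622)
l(D, 801) - 1*432912 = -1622 - 1*432912 = -1622 - 432912 = -434534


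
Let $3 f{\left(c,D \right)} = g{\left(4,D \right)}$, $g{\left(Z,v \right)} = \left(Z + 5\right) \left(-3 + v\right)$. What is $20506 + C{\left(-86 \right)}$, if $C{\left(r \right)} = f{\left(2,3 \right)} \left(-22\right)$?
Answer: $20506$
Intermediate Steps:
$g{\left(Z,v \right)} = \left(-3 + v\right) \left(5 + Z\right)$ ($g{\left(Z,v \right)} = \left(5 + Z\right) \left(-3 + v\right) = \left(-3 + v\right) \left(5 + Z\right)$)
$f{\left(c,D \right)} = -9 + 3 D$ ($f{\left(c,D \right)} = \frac{-15 - 12 + 5 D + 4 D}{3} = \frac{-27 + 9 D}{3} = -9 + 3 D$)
$C{\left(r \right)} = 0$ ($C{\left(r \right)} = \left(-9 + 3 \cdot 3\right) \left(-22\right) = \left(-9 + 9\right) \left(-22\right) = 0 \left(-22\right) = 0$)
$20506 + C{\left(-86 \right)} = 20506 + 0 = 20506$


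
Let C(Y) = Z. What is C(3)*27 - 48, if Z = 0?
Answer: -48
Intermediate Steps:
C(Y) = 0
C(3)*27 - 48 = 0*27 - 48 = 0 - 48 = -48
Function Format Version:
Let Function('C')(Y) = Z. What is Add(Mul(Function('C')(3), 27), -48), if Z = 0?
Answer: -48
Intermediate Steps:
Function('C')(Y) = 0
Add(Mul(Function('C')(3), 27), -48) = Add(Mul(0, 27), -48) = Add(0, -48) = -48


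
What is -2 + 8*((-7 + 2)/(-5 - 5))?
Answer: 2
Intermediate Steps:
-2 + 8*((-7 + 2)/(-5 - 5)) = -2 + 8*(-5/(-10)) = -2 + 8*(-5*(-1/10)) = -2 + 8*(1/2) = -2 + 4 = 2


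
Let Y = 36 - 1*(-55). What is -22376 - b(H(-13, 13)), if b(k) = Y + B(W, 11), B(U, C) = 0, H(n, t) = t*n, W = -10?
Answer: -22467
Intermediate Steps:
Y = 91 (Y = 36 + 55 = 91)
H(n, t) = n*t
b(k) = 91 (b(k) = 91 + 0 = 91)
-22376 - b(H(-13, 13)) = -22376 - 1*91 = -22376 - 91 = -22467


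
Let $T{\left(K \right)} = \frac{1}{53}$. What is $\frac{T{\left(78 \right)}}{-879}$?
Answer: $- \frac{1}{46587} \approx -2.1465 \cdot 10^{-5}$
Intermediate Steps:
$T{\left(K \right)} = \frac{1}{53}$
$\frac{T{\left(78 \right)}}{-879} = \frac{1}{53 \left(-879\right)} = \frac{1}{53} \left(- \frac{1}{879}\right) = - \frac{1}{46587}$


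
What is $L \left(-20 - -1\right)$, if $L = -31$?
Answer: $589$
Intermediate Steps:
$L \left(-20 - -1\right) = - 31 \left(-20 - -1\right) = - 31 \left(-20 + \left(-2 + 3\right)\right) = - 31 \left(-20 + 1\right) = \left(-31\right) \left(-19\right) = 589$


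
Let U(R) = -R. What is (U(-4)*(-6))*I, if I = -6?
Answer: 144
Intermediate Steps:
(U(-4)*(-6))*I = (-1*(-4)*(-6))*(-6) = (4*(-6))*(-6) = -24*(-6) = 144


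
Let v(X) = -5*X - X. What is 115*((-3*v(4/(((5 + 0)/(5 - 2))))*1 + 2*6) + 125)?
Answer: 20723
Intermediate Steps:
v(X) = -6*X
115*((-3*v(4/(((5 + 0)/(5 - 2))))*1 + 2*6) + 125) = 115*((-(-18)*4/(((5 + 0)/(5 - 2)))*1 + 2*6) + 125) = 115*((-(-18)*4/((5/3))*1 + 12) + 125) = 115*((-(-18)*4/((5*(1/3)))*1 + 12) + 125) = 115*((-(-18)*4/(5/3)*1 + 12) + 125) = 115*((-(-18)*4*(3/5)*1 + 12) + 125) = 115*((-(-18)*12/5*1 + 12) + 125) = 115*((-3*(-72/5)*1 + 12) + 125) = 115*(((216/5)*1 + 12) + 125) = 115*((216/5 + 12) + 125) = 115*(276/5 + 125) = 115*(901/5) = 20723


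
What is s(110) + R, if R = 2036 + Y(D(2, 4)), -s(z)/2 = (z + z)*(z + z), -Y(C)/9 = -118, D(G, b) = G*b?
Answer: -93702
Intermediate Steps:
Y(C) = 1062 (Y(C) = -9*(-118) = 1062)
s(z) = -8*z**2 (s(z) = -2*(z + z)*(z + z) = -2*2*z*2*z = -8*z**2)
R = 3098 (R = 2036 + 1062 = 3098)
s(110) + R = -8*110**2 + 3098 = -8*12100 + 3098 = -96800 + 3098 = -93702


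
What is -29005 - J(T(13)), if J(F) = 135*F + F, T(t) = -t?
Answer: -27237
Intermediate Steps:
J(F) = 136*F
-29005 - J(T(13)) = -29005 - 136*(-1*13) = -29005 - 136*(-13) = -29005 - 1*(-1768) = -29005 + 1768 = -27237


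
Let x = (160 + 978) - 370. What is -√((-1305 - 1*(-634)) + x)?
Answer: -√97 ≈ -9.8489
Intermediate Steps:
x = 768 (x = 1138 - 370 = 768)
-√((-1305 - 1*(-634)) + x) = -√((-1305 - 1*(-634)) + 768) = -√((-1305 + 634) + 768) = -√(-671 + 768) = -√97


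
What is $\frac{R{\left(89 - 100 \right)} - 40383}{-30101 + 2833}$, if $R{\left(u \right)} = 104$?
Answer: $\frac{40279}{27268} \approx 1.4772$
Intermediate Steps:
$\frac{R{\left(89 - 100 \right)} - 40383}{-30101 + 2833} = \frac{104 - 40383}{-30101 + 2833} = - \frac{40279}{-27268} = \left(-40279\right) \left(- \frac{1}{27268}\right) = \frac{40279}{27268}$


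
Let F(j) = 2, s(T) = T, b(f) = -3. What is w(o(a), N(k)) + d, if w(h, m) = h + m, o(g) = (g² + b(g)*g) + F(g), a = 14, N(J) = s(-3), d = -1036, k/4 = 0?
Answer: -883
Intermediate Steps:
k = 0 (k = 4*0 = 0)
N(J) = -3
o(g) = 2 + g² - 3*g (o(g) = (g² - 3*g) + 2 = 2 + g² - 3*g)
w(o(a), N(k)) + d = ((2 + 14² - 3*14) - 3) - 1036 = ((2 + 196 - 42) - 3) - 1036 = (156 - 3) - 1036 = 153 - 1036 = -883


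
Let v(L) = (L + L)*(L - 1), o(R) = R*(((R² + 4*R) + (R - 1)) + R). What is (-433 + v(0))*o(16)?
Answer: -2431728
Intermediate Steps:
o(R) = R*(-1 + R² + 6*R) (o(R) = R*(((R² + 4*R) + (-1 + R)) + R) = R*((-1 + R² + 5*R) + R) = R*(-1 + R² + 6*R))
v(L) = 2*L*(-1 + L) (v(L) = (2*L)*(-1 + L) = 2*L*(-1 + L))
(-433 + v(0))*o(16) = (-433 + 2*0*(-1 + 0))*(16*(-1 + 16² + 6*16)) = (-433 + 2*0*(-1))*(16*(-1 + 256 + 96)) = (-433 + 0)*(16*351) = -433*5616 = -2431728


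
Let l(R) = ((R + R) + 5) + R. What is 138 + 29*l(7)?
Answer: 892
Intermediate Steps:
l(R) = 5 + 3*R (l(R) = (2*R + 5) + R = (5 + 2*R) + R = 5 + 3*R)
138 + 29*l(7) = 138 + 29*(5 + 3*7) = 138 + 29*(5 + 21) = 138 + 29*26 = 138 + 754 = 892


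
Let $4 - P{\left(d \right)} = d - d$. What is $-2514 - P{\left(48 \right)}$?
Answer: $-2518$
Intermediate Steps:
$P{\left(d \right)} = 4$ ($P{\left(d \right)} = 4 - \left(d - d\right) = 4 - 0 = 4 + 0 = 4$)
$-2514 - P{\left(48 \right)} = -2514 - 4 = -2518$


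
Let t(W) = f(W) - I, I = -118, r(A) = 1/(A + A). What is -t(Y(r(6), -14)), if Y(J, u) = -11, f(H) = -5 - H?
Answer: -124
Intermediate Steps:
r(A) = 1/(2*A)
t(W) = 113 - W (t(W) = (-5 - W) - 1*(-118) = (-5 - W) + 118 = 113 - W)
-t(Y(r(6), -14)) = -(113 - 1*(-11)) = -(113 + 11) = -1*124 = -124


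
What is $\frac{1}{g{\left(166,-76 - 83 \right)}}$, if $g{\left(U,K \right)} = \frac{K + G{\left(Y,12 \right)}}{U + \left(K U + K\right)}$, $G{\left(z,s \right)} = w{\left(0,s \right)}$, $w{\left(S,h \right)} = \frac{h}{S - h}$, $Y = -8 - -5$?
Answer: $\frac{26387}{160} \approx 164.92$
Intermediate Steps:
$Y = -3$ ($Y = -8 + 5 = -3$)
$G{\left(z,s \right)} = -1$ ($G{\left(z,s \right)} = \frac{s}{0 - s} = \frac{s}{\left(-1\right) s} = s \left(- \frac{1}{s}\right) = -1$)
$g{\left(U,K \right)} = \frac{-1 + K}{K + U + K U}$ ($g{\left(U,K \right)} = \frac{K - 1}{U + \left(K U + K\right)} = \frac{-1 + K}{U + \left(K + K U\right)} = \frac{-1 + K}{K + U + K U}$)
$\frac{1}{g{\left(166,-76 - 83 \right)}} = \frac{1}{\frac{1}{\left(-76 - 83\right) + 166 + \left(-76 - 83\right) 166} \left(-1 - 159\right)} = \frac{1}{\frac{1}{-159 + 166 - 26394} \left(-1 - 159\right)} = \frac{1}{\frac{1}{-159 + 166 - 26394} \left(-160\right)} = \frac{1}{\frac{1}{-26387} \left(-160\right)} = \frac{1}{\left(- \frac{1}{26387}\right) \left(-160\right)} = \frac{1}{\frac{160}{26387}} = \frac{26387}{160}$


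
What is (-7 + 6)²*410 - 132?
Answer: 278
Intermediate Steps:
(-7 + 6)²*410 - 132 = (-1)²*410 - 132 = 1*410 - 132 = 410 - 132 = 278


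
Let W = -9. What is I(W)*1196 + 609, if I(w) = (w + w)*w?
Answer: 194361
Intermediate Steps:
I(w) = 2*w² (I(w) = (2*w)*w = 2*w²)
I(W)*1196 + 609 = (2*(-9)²)*1196 + 609 = (2*81)*1196 + 609 = 162*1196 + 609 = 193752 + 609 = 194361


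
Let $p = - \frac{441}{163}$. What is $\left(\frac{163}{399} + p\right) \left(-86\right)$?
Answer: $\frac{12847540}{65037} \approx 197.54$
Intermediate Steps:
$p = - \frac{441}{163}$ ($p = \left(-441\right) \frac{1}{163} = - \frac{441}{163} \approx -2.7055$)
$\left(\frac{163}{399} + p\right) \left(-86\right) = \left(\frac{163}{399} - \frac{441}{163}\right) \left(-86\right) = \left(- \frac{149390}{65037}\right) \left(-86\right) = \frac{12847540}{65037}$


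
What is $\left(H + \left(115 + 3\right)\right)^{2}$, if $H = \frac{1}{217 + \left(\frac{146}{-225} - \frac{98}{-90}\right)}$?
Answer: $\frac{411487609729}{29550096} \approx 13925.0$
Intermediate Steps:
$H = \frac{25}{5436}$ ($H = \frac{1}{217 + \left(146 \left(- \frac{1}{225}\right) - - \frac{49}{45}\right)} = \frac{1}{217 + \left(- \frac{146}{225} + \frac{49}{45}\right)} = \frac{1}{217 + \frac{11}{25}} = \frac{1}{\frac{5436}{25}} = \frac{25}{5436} \approx 0.004599$)
$\left(H + \left(115 + 3\right)\right)^{2} = \left(\frac{25}{5436} + \left(115 + 3\right)\right)^{2} = \left(\frac{25}{5436} + 118\right)^{2} = \left(\frac{641473}{5436}\right)^{2} = \frac{411487609729}{29550096}$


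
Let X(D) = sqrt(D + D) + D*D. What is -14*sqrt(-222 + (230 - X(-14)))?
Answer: -14*sqrt(-188 - 2*I*sqrt(7)) ≈ -2.7012 + 191.98*I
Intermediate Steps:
X(D) = D**2 + sqrt(2)*sqrt(D) (X(D) = sqrt(2*D) + D**2 = sqrt(2)*sqrt(D) + D**2 = D**2 + sqrt(2)*sqrt(D))
-14*sqrt(-222 + (230 - X(-14))) = -14*sqrt(-222 + (230 - ((-14)**2 + sqrt(2)*sqrt(-14)))) = -14*sqrt(-222 + (230 - (196 + sqrt(2)*(I*sqrt(14))))) = -14*sqrt(-222 + (230 - (196 + 2*I*sqrt(7)))) = -14*sqrt(-222 + (230 + (-196 - 2*I*sqrt(7)))) = -14*sqrt(-222 + (34 - 2*I*sqrt(7))) = -14*sqrt(-188 - 2*I*sqrt(7))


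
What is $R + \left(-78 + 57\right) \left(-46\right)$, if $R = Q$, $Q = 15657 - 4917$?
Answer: $11706$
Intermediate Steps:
$Q = 10740$ ($Q = 15657 - 4917 = 10740$)
$R = 10740$
$R + \left(-78 + 57\right) \left(-46\right) = 10740 + \left(-78 + 57\right) \left(-46\right) = 10740 - -966 = 10740 + 966 = 11706$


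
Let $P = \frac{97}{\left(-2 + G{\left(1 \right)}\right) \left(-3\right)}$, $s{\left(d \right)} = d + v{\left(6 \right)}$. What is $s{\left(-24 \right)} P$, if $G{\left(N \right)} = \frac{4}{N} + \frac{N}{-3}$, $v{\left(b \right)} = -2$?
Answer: $\frac{2522}{5} \approx 504.4$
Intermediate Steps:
$G{\left(N \right)} = \frac{4}{N} - \frac{N}{3}$ ($G{\left(N \right)} = \frac{4}{N} + N \left(- \frac{1}{3}\right) = \frac{4}{N} - \frac{N}{3}$)
$s{\left(d \right)} = -2 + d$ ($s{\left(d \right)} = d - 2 = -2 + d$)
$P = - \frac{97}{5}$ ($P = \frac{97}{\left(-2 + \left(\frac{4}{1} - \frac{1}{3}\right)\right) \left(-3\right)} = \frac{97}{\left(-2 + \left(4 \cdot 1 - \frac{1}{3}\right)\right) \left(-3\right)} = \frac{97}{\left(-2 + \left(4 - \frac{1}{3}\right)\right) \left(-3\right)} = \frac{97}{\left(-2 + \frac{11}{3}\right) \left(-3\right)} = \frac{97}{\frac{5}{3} \left(-3\right)} = \frac{97}{-5} = 97 \left(- \frac{1}{5}\right) = - \frac{97}{5} \approx -19.4$)
$s{\left(-24 \right)} P = \left(-2 - 24\right) \left(- \frac{97}{5}\right) = \left(-26\right) \left(- \frac{97}{5}\right) = \frac{2522}{5}$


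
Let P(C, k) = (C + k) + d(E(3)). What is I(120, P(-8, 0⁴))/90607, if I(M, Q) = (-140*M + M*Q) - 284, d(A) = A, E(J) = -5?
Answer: -18644/90607 ≈ -0.20577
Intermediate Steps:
P(C, k) = -5 + C + k (P(C, k) = (C + k) - 5 = -5 + C + k)
I(M, Q) = -284 - 140*M + M*Q
I(120, P(-8, 0⁴))/90607 = (-284 - 140*120 + 120*(-5 - 8 + 0⁴))/90607 = (-284 - 16800 + 120*(-5 - 8 + 0))*(1/90607) = (-284 - 16800 + 120*(-13))*(1/90607) = (-284 - 16800 - 1560)*(1/90607) = -18644*1/90607 = -18644/90607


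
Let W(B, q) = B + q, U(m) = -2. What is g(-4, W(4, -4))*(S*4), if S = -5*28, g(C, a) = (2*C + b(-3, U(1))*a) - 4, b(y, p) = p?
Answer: 6720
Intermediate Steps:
g(C, a) = -4 - 2*a + 2*C (g(C, a) = (2*C - 2*a) - 4 = (-2*a + 2*C) - 4 = -4 - 2*a + 2*C)
S = -140
g(-4, W(4, -4))*(S*4) = (-4 - 2*(4 - 4) + 2*(-4))*(-140*4) = (-4 - 2*0 - 8)*(-560) = (-4 + 0 - 8)*(-560) = -12*(-560) = 6720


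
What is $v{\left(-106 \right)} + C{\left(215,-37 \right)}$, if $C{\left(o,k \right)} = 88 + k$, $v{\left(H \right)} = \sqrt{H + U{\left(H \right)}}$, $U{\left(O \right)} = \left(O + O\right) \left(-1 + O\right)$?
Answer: $51 + \sqrt{22578} \approx 201.26$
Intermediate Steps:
$U{\left(O \right)} = 2 O \left(-1 + O\right)$
$v{\left(H \right)} = \sqrt{H + 2 H \left(-1 + H\right)}$
$v{\left(-106 \right)} + C{\left(215,-37 \right)} = \sqrt{- 106 \left(-1 + 2 \left(-106\right)\right)} + \left(88 - 37\right) = \sqrt{- 106 \left(-1 - 212\right)} + 51 = \sqrt{\left(-106\right) \left(-213\right)} + 51 = \sqrt{22578} + 51 = 51 + \sqrt{22578}$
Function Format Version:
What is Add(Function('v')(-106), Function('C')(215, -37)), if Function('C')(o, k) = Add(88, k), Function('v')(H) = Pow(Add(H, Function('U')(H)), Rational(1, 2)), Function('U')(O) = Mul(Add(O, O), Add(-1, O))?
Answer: Add(51, Pow(22578, Rational(1, 2))) ≈ 201.26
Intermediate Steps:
Function('U')(O) = Mul(2, O, Add(-1, O)) (Function('U')(O) = Mul(Mul(2, O), Add(-1, O)) = Mul(2, O, Add(-1, O)))
Function('v')(H) = Pow(Add(H, Mul(2, H, Add(-1, H))), Rational(1, 2))
Add(Function('v')(-106), Function('C')(215, -37)) = Add(Pow(Mul(-106, Add(-1, Mul(2, -106))), Rational(1, 2)), Add(88, -37)) = Add(Pow(Mul(-106, Add(-1, -212)), Rational(1, 2)), 51) = Add(Pow(Mul(-106, -213), Rational(1, 2)), 51) = Add(Pow(22578, Rational(1, 2)), 51) = Add(51, Pow(22578, Rational(1, 2)))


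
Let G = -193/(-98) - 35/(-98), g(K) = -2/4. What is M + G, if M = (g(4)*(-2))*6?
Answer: 408/49 ≈ 8.3265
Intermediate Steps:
g(K) = -1/2 (g(K) = -2*1/4 = -1/2)
G = 114/49 (G = -193*(-1/98) - 35*(-1/98) = 193/98 + 5/14 = 114/49 ≈ 2.3265)
M = 6 (M = -1/2*(-2)*6 = 1*6 = 6)
M + G = 6 + 114/49 = 408/49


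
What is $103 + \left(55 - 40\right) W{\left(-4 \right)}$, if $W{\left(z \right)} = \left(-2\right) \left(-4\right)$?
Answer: $223$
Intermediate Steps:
$W{\left(z \right)} = 8$
$103 + \left(55 - 40\right) W{\left(-4 \right)} = 103 + \left(55 - 40\right) 8 = 103 + 15 \cdot 8 = 103 + 120 = 223$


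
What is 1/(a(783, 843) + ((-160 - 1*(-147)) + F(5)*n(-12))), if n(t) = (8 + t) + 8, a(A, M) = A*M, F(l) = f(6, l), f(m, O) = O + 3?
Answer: 1/660088 ≈ 1.5149e-6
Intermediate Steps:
f(m, O) = 3 + O
F(l) = 3 + l
n(t) = 16 + t
1/(a(783, 843) + ((-160 - 1*(-147)) + F(5)*n(-12))) = 1/(783*843 + ((-160 - 1*(-147)) + (3 + 5)*(16 - 12))) = 1/(660069 + ((-160 + 147) + 8*4)) = 1/(660069 + (-13 + 32)) = 1/(660069 + 19) = 1/660088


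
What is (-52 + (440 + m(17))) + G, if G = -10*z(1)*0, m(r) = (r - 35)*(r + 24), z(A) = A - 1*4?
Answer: -350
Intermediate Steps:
z(A) = -4 + A (z(A) = A - 4 = -4 + A)
m(r) = (-35 + r)*(24 + r)
G = 0 (G = -10*(-4 + 1)*0 = -10*(-3)*0 = 30*0 = 0)
(-52 + (440 + m(17))) + G = (-52 + (440 + (-840 + 17² - 11*17))) + 0 = (-52 + (440 + (-840 + 289 - 187))) + 0 = (-52 + (440 - 738)) + 0 = (-52 - 298) + 0 = -350 + 0 = -350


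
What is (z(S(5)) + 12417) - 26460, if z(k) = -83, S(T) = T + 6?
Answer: -14126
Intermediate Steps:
S(T) = 6 + T
(z(S(5)) + 12417) - 26460 = (-83 + 12417) - 26460 = 12334 - 26460 = -14126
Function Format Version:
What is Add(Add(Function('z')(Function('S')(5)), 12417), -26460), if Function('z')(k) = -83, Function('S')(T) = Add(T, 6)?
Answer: -14126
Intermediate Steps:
Function('S')(T) = Add(6, T)
Add(Add(Function('z')(Function('S')(5)), 12417), -26460) = Add(Add(-83, 12417), -26460) = Add(12334, -26460) = -14126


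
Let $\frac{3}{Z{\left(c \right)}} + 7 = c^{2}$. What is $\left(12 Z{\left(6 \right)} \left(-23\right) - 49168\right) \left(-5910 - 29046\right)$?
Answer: $\frac{49871725200}{29} \approx 1.7197 \cdot 10^{9}$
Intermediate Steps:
$Z{\left(c \right)} = \frac{3}{-7 + c^{2}}$
$\left(12 Z{\left(6 \right)} \left(-23\right) - 49168\right) \left(-5910 - 29046\right) = \left(12 \frac{3}{-7 + 6^{2}} \left(-23\right) - 49168\right) \left(-5910 - 29046\right) = \left(12 \frac{3}{-7 + 36} \left(-23\right) - 49168\right) \left(-34956\right) = \left(12 \cdot \frac{3}{29} \left(-23\right) - 49168\right) \left(-34956\right) = \left(\frac{36}{29} \left(-23\right) - 49168\right) \left(-34956\right) = \left(- \frac{828}{29} - 49168\right) \left(-34956\right) = \left(- \frac{1426700}{29}\right) \left(-34956\right) = \frac{49871725200}{29}$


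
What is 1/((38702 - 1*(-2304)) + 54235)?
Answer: 1/95241 ≈ 1.0500e-5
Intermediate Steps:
1/((38702 - 1*(-2304)) + 54235) = 1/((38702 + 2304) + 54235) = 1/(41006 + 54235) = 1/95241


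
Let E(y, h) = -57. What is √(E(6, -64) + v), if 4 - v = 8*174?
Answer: 17*I*√5 ≈ 38.013*I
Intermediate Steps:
v = -1388 (v = 4 - 8*174 = 4 - 1*1392 = 4 - 1392 = -1388)
√(E(6, -64) + v) = √(-57 - 1388) = √(-1445) = 17*I*√5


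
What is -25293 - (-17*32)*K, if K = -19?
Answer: -35629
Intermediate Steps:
-25293 - (-17*32)*K = -25293 - (-17*32)*(-19) = -25293 - (-544)*(-19) = -25293 - 1*10336 = -25293 - 10336 = -35629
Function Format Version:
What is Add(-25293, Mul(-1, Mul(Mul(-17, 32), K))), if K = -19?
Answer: -35629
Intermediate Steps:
Add(-25293, Mul(-1, Mul(Mul(-17, 32), K))) = Add(-25293, Mul(-1, Mul(Mul(-17, 32), -19))) = Add(-25293, Mul(-1, Mul(-544, -19))) = Add(-25293, Mul(-1, 10336)) = Add(-25293, -10336) = -35629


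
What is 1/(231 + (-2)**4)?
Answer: 1/247 ≈ 0.0040486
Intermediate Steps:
1/(231 + (-2)**4) = 1/(231 + 16) = 1/247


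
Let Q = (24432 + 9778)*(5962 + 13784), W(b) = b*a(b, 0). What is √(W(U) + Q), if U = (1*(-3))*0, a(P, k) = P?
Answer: 6*√18764185 ≈ 25991.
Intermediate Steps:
U = 0 (U = -3*0 = 0)
W(b) = b² (W(b) = b*b = b²)
Q = 675510660 (Q = 34210*19746 = 675510660)
√(W(U) + Q) = √(0² + 675510660) = √(0 + 675510660) = √675510660 = 6*√18764185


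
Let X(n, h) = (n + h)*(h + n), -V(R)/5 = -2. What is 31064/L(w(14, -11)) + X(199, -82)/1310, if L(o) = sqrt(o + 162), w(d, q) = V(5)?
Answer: 13689/1310 + 15532*sqrt(43)/43 ≈ 2379.1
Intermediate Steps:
V(R) = 10 (V(R) = -5*(-2) = 10)
w(d, q) = 10
L(o) = sqrt(162 + o)
X(n, h) = (h + n)**2 (X(n, h) = (h + n)*(h + n) = (h + n)**2)
31064/L(w(14, -11)) + X(199, -82)/1310 = 31064/(sqrt(162 + 10)) + (-82 + 199)**2/1310 = 31064/(sqrt(172)) + 117**2*(1/1310) = 31064/((2*sqrt(43))) + 13689*(1/1310) = 31064*(sqrt(43)/86) + 13689/1310 = 15532*sqrt(43)/43 + 13689/1310 = 13689/1310 + 15532*sqrt(43)/43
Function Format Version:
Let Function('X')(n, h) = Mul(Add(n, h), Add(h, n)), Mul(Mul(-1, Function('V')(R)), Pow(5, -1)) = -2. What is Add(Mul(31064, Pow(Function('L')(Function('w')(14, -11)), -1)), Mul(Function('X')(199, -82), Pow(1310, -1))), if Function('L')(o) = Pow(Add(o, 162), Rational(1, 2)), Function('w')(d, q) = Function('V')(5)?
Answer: Add(Rational(13689, 1310), Mul(Rational(15532, 43), Pow(43, Rational(1, 2)))) ≈ 2379.1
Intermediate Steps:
Function('V')(R) = 10 (Function('V')(R) = Mul(-5, -2) = 10)
Function('w')(d, q) = 10
Function('L')(o) = Pow(Add(162, o), Rational(1, 2))
Function('X')(n, h) = Pow(Add(h, n), 2) (Function('X')(n, h) = Mul(Add(h, n), Add(h, n)) = Pow(Add(h, n), 2))
Add(Mul(31064, Pow(Function('L')(Function('w')(14, -11)), -1)), Mul(Function('X')(199, -82), Pow(1310, -1))) = Add(Mul(31064, Pow(Pow(Add(162, 10), Rational(1, 2)), -1)), Mul(Pow(Add(-82, 199), 2), Pow(1310, -1))) = Add(Mul(31064, Pow(Pow(172, Rational(1, 2)), -1)), Mul(Pow(117, 2), Rational(1, 1310))) = Add(Mul(31064, Pow(Mul(2, Pow(43, Rational(1, 2))), -1)), Mul(13689, Rational(1, 1310))) = Add(Mul(31064, Mul(Rational(1, 86), Pow(43, Rational(1, 2)))), Rational(13689, 1310)) = Add(Mul(Rational(15532, 43), Pow(43, Rational(1, 2))), Rational(13689, 1310)) = Add(Rational(13689, 1310), Mul(Rational(15532, 43), Pow(43, Rational(1, 2))))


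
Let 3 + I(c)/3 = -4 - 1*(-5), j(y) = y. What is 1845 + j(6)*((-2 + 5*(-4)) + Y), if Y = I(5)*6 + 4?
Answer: 1521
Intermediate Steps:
I(c) = -6 (I(c) = -9 + 3*(-4 - 1*(-5)) = -9 + 3*(-4 + 5) = -9 + 3*1 = -9 + 3 = -6)
Y = -32 (Y = -6*6 + 4 = -36 + 4 = -32)
1845 + j(6)*((-2 + 5*(-4)) + Y) = 1845 + 6*((-2 + 5*(-4)) - 32) = 1845 + 6*((-2 - 20) - 32) = 1845 + 6*(-22 - 32) = 1845 + 6*(-54) = 1845 - 324 = 1521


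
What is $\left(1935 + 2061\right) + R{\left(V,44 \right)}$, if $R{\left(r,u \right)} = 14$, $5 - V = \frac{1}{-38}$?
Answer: $4010$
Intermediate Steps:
$V = \frac{191}{38}$ ($V = 5 - \frac{1}{-38} = 5 - - \frac{1}{38} = 5 + \frac{1}{38} = \frac{191}{38} \approx 5.0263$)
$\left(1935 + 2061\right) + R{\left(V,44 \right)} = \left(1935 + 2061\right) + 14 = 3996 + 14 = 4010$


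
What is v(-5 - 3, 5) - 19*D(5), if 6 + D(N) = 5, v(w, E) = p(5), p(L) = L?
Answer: 24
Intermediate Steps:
v(w, E) = 5
D(N) = -1 (D(N) = -6 + 5 = -1)
v(-5 - 3, 5) - 19*D(5) = 5 - 19*(-1) = 5 + 19 = 24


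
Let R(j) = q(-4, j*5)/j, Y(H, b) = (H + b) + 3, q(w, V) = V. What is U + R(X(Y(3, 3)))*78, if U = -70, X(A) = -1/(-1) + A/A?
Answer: 320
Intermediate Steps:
Y(H, b) = 3 + H + b
X(A) = 2 (X(A) = -1*(-1) + 1 = 1 + 1 = 2)
R(j) = 5 (R(j) = (j*5)/j = (5*j)/j = 5)
U + R(X(Y(3, 3)))*78 = -70 + 5*78 = -70 + 390 = 320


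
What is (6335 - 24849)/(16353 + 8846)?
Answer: -18514/25199 ≈ -0.73471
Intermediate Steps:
(6335 - 24849)/(16353 + 8846) = -18514/25199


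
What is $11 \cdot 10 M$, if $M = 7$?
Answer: $770$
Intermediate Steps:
$11 \cdot 10 M = 11 \cdot 10 \cdot 7 = 110 \cdot 7 = 770$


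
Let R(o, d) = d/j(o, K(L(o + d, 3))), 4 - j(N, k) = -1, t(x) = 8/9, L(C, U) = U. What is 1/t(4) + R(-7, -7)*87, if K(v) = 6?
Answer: -4827/40 ≈ -120.68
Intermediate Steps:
t(x) = 8/9 (t(x) = 8*(1/9) = 8/9)
j(N, k) = 5 (j(N, k) = 4 - 1*(-1) = 4 + 1 = 5)
R(o, d) = d/5
1/t(4) + R(-7, -7)*87 = 1/(8/9) + ((1/5)*(-7))*87 = 9/8 - 7/5*87 = 9/8 - 609/5 = -4827/40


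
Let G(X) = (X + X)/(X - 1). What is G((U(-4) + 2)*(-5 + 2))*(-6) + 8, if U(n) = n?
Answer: -32/5 ≈ -6.4000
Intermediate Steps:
G(X) = 2*X/(-1 + X) (G(X) = (2*X)/(-1 + X) = 2*X/(-1 + X))
G((U(-4) + 2)*(-5 + 2))*(-6) + 8 = (2*((-4 + 2)*(-5 + 2))/(-1 + (-4 + 2)*(-5 + 2)))*(-6) + 8 = (2*(-2*(-3))/(-1 - 2*(-3)))*(-6) + 8 = (2*6/(-1 + 6))*(-6) + 8 = (2*6/5)*(-6) + 8 = (2*6*(⅕))*(-6) + 8 = (12/5)*(-6) + 8 = -72/5 + 8 = -32/5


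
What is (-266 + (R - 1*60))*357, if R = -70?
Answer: -141372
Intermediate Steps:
(-266 + (R - 1*60))*357 = (-266 + (-70 - 1*60))*357 = (-266 + (-70 - 60))*357 = (-266 - 130)*357 = -396*357 = -141372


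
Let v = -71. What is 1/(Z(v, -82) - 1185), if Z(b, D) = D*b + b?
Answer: 1/4566 ≈ 0.00021901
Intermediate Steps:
Z(b, D) = b + D*b
1/(Z(v, -82) - 1185) = 1/(-71*(1 - 82) - 1185) = 1/(-71*(-81) - 1185) = 1/(5751 - 1185) = 1/4566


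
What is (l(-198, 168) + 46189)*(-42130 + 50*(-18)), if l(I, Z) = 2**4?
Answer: -1988201150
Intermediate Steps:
l(I, Z) = 16
(l(-198, 168) + 46189)*(-42130 + 50*(-18)) = (16 + 46189)*(-42130 + 50*(-18)) = 46205*(-42130 - 900) = 46205*(-43030) = -1988201150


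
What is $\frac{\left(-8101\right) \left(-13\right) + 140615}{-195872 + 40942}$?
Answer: $- \frac{122964}{77465} \approx -1.5873$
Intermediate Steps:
$\frac{\left(-8101\right) \left(-13\right) + 140615}{-195872 + 40942} = \frac{105313 + 140615}{-154930} = 245928 \left(- \frac{1}{154930}\right) = - \frac{122964}{77465}$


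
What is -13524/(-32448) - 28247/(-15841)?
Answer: 94232695/42834064 ≈ 2.1999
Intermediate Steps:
-13524/(-32448) - 28247/(-15841) = -13524*(-1/32448) - 28247*(-1/15841) = 1127/2704 + 28247/15841 = 94232695/42834064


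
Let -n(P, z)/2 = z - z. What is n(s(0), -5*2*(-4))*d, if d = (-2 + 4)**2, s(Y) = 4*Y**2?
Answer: 0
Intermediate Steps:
n(P, z) = 0 (n(P, z) = -2*(z - z) = -2*0 = 0)
d = 4 (d = 2**2 = 4)
n(s(0), -5*2*(-4))*d = 0*4 = 0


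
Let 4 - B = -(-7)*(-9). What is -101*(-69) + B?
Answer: 7036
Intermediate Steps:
B = 67 (B = 4 - (-1)*(-7*(-9)) = 4 - (-1)*63 = 4 - 1*(-63) = 4 + 63 = 67)
-101*(-69) + B = -101*(-69) + 67 = 6969 + 67 = 7036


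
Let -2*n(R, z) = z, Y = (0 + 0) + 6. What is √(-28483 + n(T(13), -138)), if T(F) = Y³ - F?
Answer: I*√28414 ≈ 168.56*I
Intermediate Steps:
Y = 6 (Y = 0 + 6 = 6)
T(F) = 216 - F (T(F) = 6³ - F = 216 - F)
n(R, z) = -z/2
√(-28483 + n(T(13), -138)) = √(-28483 - ½*(-138)) = √(-28483 + 69) = √(-28414) = I*√28414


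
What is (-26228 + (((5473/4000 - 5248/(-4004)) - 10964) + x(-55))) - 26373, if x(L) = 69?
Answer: -254227257527/4004000 ≈ -63493.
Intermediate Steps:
(-26228 + (((5473/4000 - 5248/(-4004)) - 10964) + x(-55))) - 26373 = (-26228 + (((5473/4000 - 5248/(-4004)) - 10964) + 69)) - 26373 = (-26228 + (((5473*(1/4000) - 5248*(-1/4004)) - 10964) + 69)) - 26373 = (-26228 + (((5473/4000 + 1312/1001) - 10964) + 69)) - 26373 = (-26228 + ((10726473/4004000 - 10964) + 69)) - 26373 = (-26228 + (-43889129527/4004000 + 69)) - 26373 = (-26228 - 43612853527/4004000) - 26373 = -148629765527/4004000 - 26373 = -254227257527/4004000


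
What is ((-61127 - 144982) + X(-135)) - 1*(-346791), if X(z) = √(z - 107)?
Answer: 140682 + 11*I*√2 ≈ 1.4068e+5 + 15.556*I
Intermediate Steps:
X(z) = √(-107 + z)
((-61127 - 144982) + X(-135)) - 1*(-346791) = ((-61127 - 144982) + √(-107 - 135)) - 1*(-346791) = (-206109 + √(-242)) + 346791 = (-206109 + 11*I*√2) + 346791 = 140682 + 11*I*√2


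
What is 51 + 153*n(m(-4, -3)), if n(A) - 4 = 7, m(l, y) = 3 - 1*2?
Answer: 1734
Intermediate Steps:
m(l, y) = 1 (m(l, y) = 3 - 2 = 1)
n(A) = 11 (n(A) = 4 + 7 = 11)
51 + 153*n(m(-4, -3)) = 51 + 153*11 = 51 + 1683 = 1734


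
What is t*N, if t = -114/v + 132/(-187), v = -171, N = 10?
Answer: -20/51 ≈ -0.39216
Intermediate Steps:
t = -2/51 (t = -114/(-171) + 132/(-187) = -114*(-1/171) + 132*(-1/187) = 2/3 - 12/17 = -2/51 ≈ -0.039216)
t*N = -2/51*10 = -20/51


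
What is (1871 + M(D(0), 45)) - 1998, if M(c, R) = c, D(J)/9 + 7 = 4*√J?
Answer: -190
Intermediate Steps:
D(J) = -63 + 36*√J (D(J) = -63 + 9*(4*√J) = -63 + 36*√J)
(1871 + M(D(0), 45)) - 1998 = (1871 + (-63 + 36*√0)) - 1998 = (1871 + (-63 + 36*0)) - 1998 = (1871 + (-63 + 0)) - 1998 = (1871 - 63) - 1998 = 1808 - 1998 = -190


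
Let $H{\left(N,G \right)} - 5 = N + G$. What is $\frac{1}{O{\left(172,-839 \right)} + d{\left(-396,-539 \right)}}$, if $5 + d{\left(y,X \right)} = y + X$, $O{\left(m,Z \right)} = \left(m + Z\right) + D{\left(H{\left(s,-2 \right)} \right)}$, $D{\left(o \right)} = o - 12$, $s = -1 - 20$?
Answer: $- \frac{1}{1637} \approx -0.00061087$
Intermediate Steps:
$s = -21$ ($s = -1 - 20 = -21$)
$H{\left(N,G \right)} = 5 + G + N$ ($H{\left(N,G \right)} = 5 + \left(N + G\right) = 5 + \left(G + N\right) = 5 + G + N$)
$D{\left(o \right)} = -12 + o$
$O{\left(m,Z \right)} = -30 + Z + m$ ($O{\left(m,Z \right)} = \left(m + Z\right) - 30 = \left(Z + m\right) - 30 = -30 + Z + m$)
$d{\left(y,X \right)} = -5 + X + y$ ($d{\left(y,X \right)} = -5 + \left(y + X\right) = -5 + \left(X + y\right) = -5 + X + y$)
$\frac{1}{O{\left(172,-839 \right)} + d{\left(-396,-539 \right)}} = \frac{1}{\left(-30 - 839 + 172\right) - 940} = \frac{1}{-697 - 940} = \frac{1}{-1637} = - \frac{1}{1637}$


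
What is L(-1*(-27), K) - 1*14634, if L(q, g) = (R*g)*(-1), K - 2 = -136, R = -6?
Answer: -15438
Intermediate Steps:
K = -134 (K = 2 - 136 = -134)
L(q, g) = 6*g (L(q, g) = -6*g*(-1) = 6*g)
L(-1*(-27), K) - 1*14634 = 6*(-134) - 1*14634 = -804 - 14634 = -15438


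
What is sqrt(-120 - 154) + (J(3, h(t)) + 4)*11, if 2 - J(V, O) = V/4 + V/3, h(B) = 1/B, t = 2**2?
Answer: 187/4 + I*sqrt(274) ≈ 46.75 + 16.553*I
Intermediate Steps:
t = 4
J(V, O) = 2 - 7*V/12 (J(V, O) = 2 - (V/4 + V/3) = 2 - 7*V/12)
sqrt(-120 - 154) + (J(3, h(t)) + 4)*11 = sqrt(-120 - 154) + ((2 - 7/12*3) + 4)*11 = sqrt(-274) + ((2 - 7/4) + 4)*11 = I*sqrt(274) + (1/4 + 4)*11 = I*sqrt(274) + (17/4)*11 = I*sqrt(274) + 187/4 = 187/4 + I*sqrt(274)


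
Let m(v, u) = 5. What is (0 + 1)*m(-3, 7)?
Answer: 5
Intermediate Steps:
(0 + 1)*m(-3, 7) = (0 + 1)*5 = 1*5 = 5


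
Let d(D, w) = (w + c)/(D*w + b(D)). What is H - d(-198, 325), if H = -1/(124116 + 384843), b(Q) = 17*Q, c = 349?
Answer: 1732175/174063978 ≈ 0.0099514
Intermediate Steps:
d(D, w) = (349 + w)/(17*D + D*w) (d(D, w) = (w + 349)/(D*w + 17*D) = (349 + w)/(17*D + D*w))
H = -1/508959 ≈ -1.9648e-6
H - d(-198, 325) = -1/508959 - (349 + 325)/((-198)*(17 + 325)) = -1/508959 - (-1)*674/(198*342) = -1/508959 - 1*(-337/33858) = -1/508959 + 337/33858 = 1732175/174063978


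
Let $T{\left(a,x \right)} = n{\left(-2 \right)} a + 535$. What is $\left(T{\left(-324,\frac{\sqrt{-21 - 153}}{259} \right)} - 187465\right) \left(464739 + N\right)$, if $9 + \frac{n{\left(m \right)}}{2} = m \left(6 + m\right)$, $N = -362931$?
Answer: $-17909452512$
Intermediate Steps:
$n{\left(m \right)} = -18 + 2 m \left(6 + m\right)$
$T{\left(a,x \right)} = 535 - 34 a$ ($T{\left(a,x \right)} = \left(-18 + 2 \left(-2\right)^{2} + 12 \left(-2\right)\right) a + 535 = \left(-18 + 2 \cdot 4 - 24\right) a + 535 = \left(-18 + 8 - 24\right) a + 535 = - 34 a + 535 = 535 - 34 a$)
$\left(T{\left(-324,\frac{\sqrt{-21 - 153}}{259} \right)} - 187465\right) \left(464739 + N\right) = \left(\left(535 - -11016\right) - 187465\right) \left(464739 - 362931\right) = \left(\left(535 + 11016\right) - 187465\right) 101808 = \left(11551 - 187465\right) 101808 = \left(-175914\right) 101808 = -17909452512$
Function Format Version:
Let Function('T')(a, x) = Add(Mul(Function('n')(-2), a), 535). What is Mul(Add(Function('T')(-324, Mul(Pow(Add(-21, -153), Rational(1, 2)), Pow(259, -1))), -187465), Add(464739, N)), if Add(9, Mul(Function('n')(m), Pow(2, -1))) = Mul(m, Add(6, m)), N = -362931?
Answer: -17909452512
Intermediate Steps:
Function('n')(m) = Add(-18, Mul(2, m, Add(6, m))) (Function('n')(m) = Add(-18, Mul(2, Mul(m, Add(6, m)))) = Add(-18, Mul(2, m, Add(6, m))))
Function('T')(a, x) = Add(535, Mul(-34, a)) (Function('T')(a, x) = Add(Mul(Add(-18, Mul(2, Pow(-2, 2)), Mul(12, -2)), a), 535) = Add(Mul(Add(-18, Mul(2, 4), -24), a), 535) = Add(Mul(Add(-18, 8, -24), a), 535) = Add(Mul(-34, a), 535) = Add(535, Mul(-34, a)))
Mul(Add(Function('T')(-324, Mul(Pow(Add(-21, -153), Rational(1, 2)), Pow(259, -1))), -187465), Add(464739, N)) = Mul(Add(Add(535, Mul(-34, -324)), -187465), Add(464739, -362931)) = Mul(Add(Add(535, 11016), -187465), 101808) = Mul(Add(11551, -187465), 101808) = Mul(-175914, 101808) = -17909452512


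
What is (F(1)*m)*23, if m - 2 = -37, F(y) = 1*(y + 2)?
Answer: -2415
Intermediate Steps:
F(y) = 2 + y (F(y) = 1*(2 + y) = 2 + y)
m = -35 (m = 2 - 37 = -35)
(F(1)*m)*23 = ((2 + 1)*(-35))*23 = (3*(-35))*23 = -105*23 = -2415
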